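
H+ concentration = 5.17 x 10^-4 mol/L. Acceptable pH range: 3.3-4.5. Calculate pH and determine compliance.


pH = 3.29
Compliant: No

pH = -log10(5.17 x 10^-4) = 3.29
Range: 3.3 to 4.5
Compliant: No


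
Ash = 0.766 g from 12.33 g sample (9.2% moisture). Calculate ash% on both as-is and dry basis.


As-is ash% = 0.766 / 12.33 x 100 = 6.21%
Dry mass = 12.33 x (100 - 9.2) / 100 = 11.19564 g
Dry-basis ash% = 0.766 / 11.19564 x 100 = 6.84%


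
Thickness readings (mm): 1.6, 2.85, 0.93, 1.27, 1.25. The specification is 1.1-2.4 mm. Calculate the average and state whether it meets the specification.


Average = 1.58 mm
Within specification: Yes


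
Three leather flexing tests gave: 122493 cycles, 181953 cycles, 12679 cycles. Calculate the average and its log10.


Average = 105708 cycles
log10 = 5.02

Average = (122493 + 181953 + 12679) / 3 = 105708 cycles
log10(105708) = 5.02


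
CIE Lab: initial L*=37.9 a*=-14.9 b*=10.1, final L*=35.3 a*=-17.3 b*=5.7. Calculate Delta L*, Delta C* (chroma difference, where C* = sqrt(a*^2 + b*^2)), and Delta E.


Delta L* = 35.3 - 37.9 = -2.6
C1* = sqrt((-14.9)^2 + (10.1)^2) = 18.001
C2* = sqrt((-17.3)^2 + (5.7)^2) = 18.215
Delta C* = 18.215 - 18.001 = 0.21
Delta E = sqrt((-2.6)^2 + (-2.4)^2 + (-4.4)^2) = 5.65


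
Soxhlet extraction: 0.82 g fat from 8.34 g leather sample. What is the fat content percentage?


Fat content = 0.82 / 8.34 x 100
Fat = 9.8%


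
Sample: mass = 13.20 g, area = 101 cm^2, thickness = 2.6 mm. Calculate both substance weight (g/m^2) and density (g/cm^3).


SW = 13.20 / 101 x 10000 = 1306.9 g/m^2
Volume = 101 x 2.6 / 10 = 26.26 cm^3
Density = 13.20 / 26.26 = 0.503 g/cm^3


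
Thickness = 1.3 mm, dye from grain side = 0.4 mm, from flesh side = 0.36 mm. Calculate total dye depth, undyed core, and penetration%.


Total dyed = 0.76 mm
Undyed core = 0.54 mm
Penetration = 58.5%

Total dyed = 0.4 + 0.36 = 0.76 mm
Undyed core = 1.3 - 0.76 = 0.54 mm
Penetration = 0.76 / 1.3 x 100 = 58.5%


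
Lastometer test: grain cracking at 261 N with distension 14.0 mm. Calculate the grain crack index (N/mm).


18.6 N/mm

Grain crack index = force / distension
Index = 261 / 14.0 = 18.6 N/mm


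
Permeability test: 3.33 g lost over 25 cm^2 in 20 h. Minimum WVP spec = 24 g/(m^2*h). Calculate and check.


WVP = 3.33 / (25 x 20) x 10000 = 66.60 g/(m^2*h)
Minimum: 24 g/(m^2*h)
Meets spec: Yes


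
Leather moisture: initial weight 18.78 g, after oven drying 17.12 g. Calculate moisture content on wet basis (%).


8.8%


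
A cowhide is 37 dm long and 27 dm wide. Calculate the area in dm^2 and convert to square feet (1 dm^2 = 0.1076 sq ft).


Area = 37 x 27 = 999 dm^2
Conversion: 999 x 0.1076 = 107.49 sq ft


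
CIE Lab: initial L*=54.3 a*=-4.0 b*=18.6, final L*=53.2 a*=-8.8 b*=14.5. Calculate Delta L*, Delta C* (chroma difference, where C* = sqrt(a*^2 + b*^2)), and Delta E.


Delta L* = 53.2 - 54.3 = -1.1
C1* = sqrt((-4.0)^2 + (18.6)^2) = 19.025
C2* = sqrt((-8.8)^2 + (14.5)^2) = 16.961
Delta C* = 16.961 - 19.025 = -2.06
Delta E = sqrt((-1.1)^2 + (-4.8)^2 + (-4.1)^2) = 6.41


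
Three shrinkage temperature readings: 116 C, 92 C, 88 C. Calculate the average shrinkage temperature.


98.7 C


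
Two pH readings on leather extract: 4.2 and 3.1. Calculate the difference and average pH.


Difference = |4.2 - 3.1| = 1.1
Average = (4.2 + 3.1) / 2 = 3.65


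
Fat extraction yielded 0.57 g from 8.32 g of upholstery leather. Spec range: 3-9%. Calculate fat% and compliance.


Fat% = 0.57 / 8.32 x 100 = 6.9%
Spec range: 3-9%
Compliant: Yes


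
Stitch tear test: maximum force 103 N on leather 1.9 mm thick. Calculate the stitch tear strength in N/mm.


Stitch tear strength = force / thickness
STS = 103 / 1.9 = 54.2 N/mm


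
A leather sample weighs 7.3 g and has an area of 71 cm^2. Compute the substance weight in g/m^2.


Substance weight = mass / area x 10000
SW = 7.3 / 71 x 10000
SW = 1028.2 g/m^2


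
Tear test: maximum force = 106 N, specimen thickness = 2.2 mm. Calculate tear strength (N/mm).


48.2 N/mm

Tear strength = force / thickness
Tear = 106 / 2.2 = 48.2 N/mm


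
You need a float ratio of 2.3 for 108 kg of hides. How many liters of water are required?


Water = hide weight x target ratio
Water = 108 x 2.3 = 248.4 L


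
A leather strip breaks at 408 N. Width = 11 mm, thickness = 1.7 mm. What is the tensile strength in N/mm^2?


Cross-sectional area = 11 x 1.7 = 18.7 mm^2
Tensile strength = 408 / 18.7 = 21.82 N/mm^2


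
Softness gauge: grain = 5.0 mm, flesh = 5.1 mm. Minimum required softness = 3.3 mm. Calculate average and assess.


Average softness = 5.05 mm
Meets requirement: Yes

Average = (5.0 + 5.1) / 2 = 5.05 mm
Minimum = 3.3 mm
Meets requirement: Yes


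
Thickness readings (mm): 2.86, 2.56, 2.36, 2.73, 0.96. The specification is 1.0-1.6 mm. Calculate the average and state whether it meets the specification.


Average = 2.29 mm
Within specification: No

Sum = 11.47
Average = 11.47 / 5 = 2.29 mm
Specification range: 1.0 to 1.6 mm
Within spec: No


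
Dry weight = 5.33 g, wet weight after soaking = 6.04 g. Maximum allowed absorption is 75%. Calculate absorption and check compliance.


Absorption = 13.3%
Compliant: Yes

WA = (6.04 - 5.33) / 5.33 x 100 = 13.3%
Maximum allowed: 75%
Compliant: Yes


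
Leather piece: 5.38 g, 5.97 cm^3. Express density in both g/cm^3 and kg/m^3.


Density = 5.38 / 5.97 = 0.901 g/cm^3
Convert: 0.901 x 1000 = 901 kg/m^3


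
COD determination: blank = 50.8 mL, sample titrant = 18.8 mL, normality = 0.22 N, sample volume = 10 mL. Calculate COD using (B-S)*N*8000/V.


5632.0 mg/L


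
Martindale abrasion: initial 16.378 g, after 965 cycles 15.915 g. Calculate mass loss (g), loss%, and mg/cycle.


Loss = 16.378 - 15.915 = 0.463 g
Loss% = 0.463 / 16.378 x 100 = 2.83%
Rate = 0.463 / 965 x 1000 = 0.480 mg/cycle


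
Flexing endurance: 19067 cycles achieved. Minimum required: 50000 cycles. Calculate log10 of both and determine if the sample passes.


log10(19067) = 4.28
log10(50000) = 4.70
Passes: No


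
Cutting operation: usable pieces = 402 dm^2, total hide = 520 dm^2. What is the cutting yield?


Yield = usable / total x 100
Yield = 402 / 520 x 100 = 77.3%


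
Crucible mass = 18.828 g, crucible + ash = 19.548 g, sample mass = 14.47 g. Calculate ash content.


Ash mass = 0.720 g
Ash content = 4.98%

Ash mass = 19.548 - 18.828 = 0.720 g
Ash% = 0.720 / 14.47 x 100 = 4.98%


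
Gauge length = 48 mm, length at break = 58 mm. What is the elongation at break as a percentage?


Extension = 58 - 48 = 10 mm
Elongation = 10 / 48 x 100 = 20.8%


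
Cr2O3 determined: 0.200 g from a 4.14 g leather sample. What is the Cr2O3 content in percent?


4.83%


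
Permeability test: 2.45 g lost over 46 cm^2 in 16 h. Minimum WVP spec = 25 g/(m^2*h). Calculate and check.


WVP = 2.45 / (46 x 16) x 10000 = 33.29 g/(m^2*h)
Minimum: 25 g/(m^2*h)
Meets spec: Yes


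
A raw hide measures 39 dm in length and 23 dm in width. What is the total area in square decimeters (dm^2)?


897 dm^2


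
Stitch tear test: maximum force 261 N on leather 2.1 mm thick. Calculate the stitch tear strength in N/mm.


124.3 N/mm

Stitch tear strength = force / thickness
STS = 261 / 2.1 = 124.3 N/mm


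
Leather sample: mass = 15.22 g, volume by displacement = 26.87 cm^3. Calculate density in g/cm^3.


Density = mass / volume
Density = 15.22 / 26.87 = 0.566 g/cm^3


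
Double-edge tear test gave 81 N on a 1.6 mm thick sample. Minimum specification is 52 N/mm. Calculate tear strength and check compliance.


Tear strength = 81 / 1.6 = 50.6 N/mm
Required minimum = 52 N/mm
Compliant: No


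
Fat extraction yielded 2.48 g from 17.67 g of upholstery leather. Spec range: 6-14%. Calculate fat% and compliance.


Fat content = 14.0%
Compliant: Yes


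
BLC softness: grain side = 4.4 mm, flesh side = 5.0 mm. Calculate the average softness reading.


Average = (4.4 + 5.0) / 2
Average = 4.70 mm


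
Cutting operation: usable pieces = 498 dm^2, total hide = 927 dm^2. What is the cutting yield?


53.7%


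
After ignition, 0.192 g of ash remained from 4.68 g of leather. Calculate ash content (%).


4.10%

Ash% = 0.192 / 4.68 x 100
Ash% = 4.10%


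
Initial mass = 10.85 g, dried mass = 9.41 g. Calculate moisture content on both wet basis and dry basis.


Moisture lost = 10.85 - 9.41 = 1.44 g
Wet basis MC = 1.44 / 10.85 x 100 = 13.3%
Dry basis MC = 1.44 / 9.41 x 100 = 15.3%


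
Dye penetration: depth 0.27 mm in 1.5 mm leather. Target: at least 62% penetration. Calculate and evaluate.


Penetration = 18.0%
Meets target: No


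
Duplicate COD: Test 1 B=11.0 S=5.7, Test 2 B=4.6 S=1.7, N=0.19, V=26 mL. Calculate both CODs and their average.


COD1 = 309.8 mg/L
COD2 = 169.5 mg/L
Average = 239.7 mg/L

COD1 = (11.0 - 5.7) x 0.19 x 8000 / 26 = 309.8 mg/L
COD2 = (4.6 - 1.7) x 0.19 x 8000 / 26 = 169.5 mg/L
Average = (309.8 + 169.5) / 2 = 239.7 mg/L


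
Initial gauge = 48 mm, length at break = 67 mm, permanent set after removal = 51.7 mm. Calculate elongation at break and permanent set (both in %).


Elongation at break = (67 - 48) / 48 x 100 = 39.6%
Permanent set = (51.7 - 48) / 48 x 100 = 7.7%


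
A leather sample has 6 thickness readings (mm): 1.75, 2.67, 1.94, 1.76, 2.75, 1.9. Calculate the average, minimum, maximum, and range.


Average = 2.13 mm
Min = 1.75 mm
Max = 2.75 mm
Range = 1.00 mm


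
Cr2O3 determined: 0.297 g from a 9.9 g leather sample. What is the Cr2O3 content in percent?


3.00%

Cr2O3% = 0.297 / 9.9 x 100
Cr2O3% = 3.00%


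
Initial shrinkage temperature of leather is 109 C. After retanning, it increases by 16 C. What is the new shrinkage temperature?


125 C


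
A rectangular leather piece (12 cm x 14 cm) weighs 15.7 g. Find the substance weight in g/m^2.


934.5 g/m^2

Area = 12 x 14 = 168 cm^2
SW = 15.7 / 168 x 10000 = 934.5 g/m^2


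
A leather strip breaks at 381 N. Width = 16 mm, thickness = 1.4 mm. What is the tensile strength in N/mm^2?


Cross-sectional area = 16 x 1.4 = 22.4 mm^2
Tensile strength = 381 / 22.4 = 17.01 N/mm^2


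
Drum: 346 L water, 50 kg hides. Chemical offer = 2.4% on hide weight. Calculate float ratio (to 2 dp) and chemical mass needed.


Float ratio = 6.92
Chemical needed = 1.2 kg

Float ratio = 346 / 50 = 6.92
Chemical = 50 x 2.4 / 100 = 1.2 kg


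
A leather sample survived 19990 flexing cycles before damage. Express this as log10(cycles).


4.30


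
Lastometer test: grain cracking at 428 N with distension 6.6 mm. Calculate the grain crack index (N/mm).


Grain crack index = force / distension
Index = 428 / 6.6 = 64.8 N/mm


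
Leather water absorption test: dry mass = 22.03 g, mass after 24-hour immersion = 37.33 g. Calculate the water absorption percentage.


Water absorbed = 37.33 - 22.03 = 15.30 g
WA% = 15.30 / 22.03 x 100 = 69.5%


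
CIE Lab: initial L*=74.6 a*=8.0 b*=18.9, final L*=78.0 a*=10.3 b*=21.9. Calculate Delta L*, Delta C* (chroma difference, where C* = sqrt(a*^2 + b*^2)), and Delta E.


Delta L* = 3.4
Delta C* = 3.68
Delta E = 5.08


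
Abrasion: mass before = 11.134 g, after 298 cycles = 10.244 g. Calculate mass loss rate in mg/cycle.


Mass loss = 11.134 - 10.244 = 0.890 g
Rate = 0.890 / 298 x 1000 = 2.987 mg/cycle


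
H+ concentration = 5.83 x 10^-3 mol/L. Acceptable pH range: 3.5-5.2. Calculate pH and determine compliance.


pH = 2.23
Compliant: No

pH = -log10(5.83 x 10^-3) = 2.23
Range: 3.5 to 5.2
Compliant: No


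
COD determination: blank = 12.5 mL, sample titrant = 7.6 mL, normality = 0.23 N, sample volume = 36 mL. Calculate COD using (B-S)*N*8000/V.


COD = (12.5 - 7.6) x 0.23 x 8000 / 36
COD = 4.9 x 0.23 x 8000 / 36
COD = 250.4 mg/L


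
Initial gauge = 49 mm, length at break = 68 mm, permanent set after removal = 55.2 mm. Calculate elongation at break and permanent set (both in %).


Elongation at break = 38.8%
Permanent set = 12.7%


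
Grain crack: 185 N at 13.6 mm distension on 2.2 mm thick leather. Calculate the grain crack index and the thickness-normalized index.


Crack index = 185 / 13.6 = 13.6 N/mm
Normalized = 13.6 / 2.2 = 6.2 N/mm per mm


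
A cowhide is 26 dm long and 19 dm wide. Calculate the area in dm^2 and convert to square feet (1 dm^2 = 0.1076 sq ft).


Area = 26 x 19 = 494 dm^2
Conversion: 494 x 0.1076 = 53.15 sq ft


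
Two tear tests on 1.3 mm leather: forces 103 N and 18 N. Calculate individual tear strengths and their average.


Tear 1 = 103 / 1.3 = 79.2 N/mm
Tear 2 = 18 / 1.3 = 13.8 N/mm
Average = (79.2 + 13.8) / 2 = 46.5 N/mm


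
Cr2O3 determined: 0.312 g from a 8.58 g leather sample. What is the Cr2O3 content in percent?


3.64%

Cr2O3% = 0.312 / 8.58 x 100
Cr2O3% = 3.64%


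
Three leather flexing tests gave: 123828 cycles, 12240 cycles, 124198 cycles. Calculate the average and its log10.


Average = 86755 cycles
log10 = 4.94

Average = (123828 + 12240 + 124198) / 3 = 86755 cycles
log10(86755) = 4.94


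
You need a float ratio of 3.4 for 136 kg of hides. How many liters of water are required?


Water = hide weight x target ratio
Water = 136 x 3.4 = 462.4 L


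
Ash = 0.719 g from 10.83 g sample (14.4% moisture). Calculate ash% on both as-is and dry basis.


As-is ash% = 0.719 / 10.83 x 100 = 6.64%
Dry mass = 10.83 x (100 - 14.4) / 100 = 9.27048 g
Dry-basis ash% = 0.719 / 9.27048 x 100 = 7.76%


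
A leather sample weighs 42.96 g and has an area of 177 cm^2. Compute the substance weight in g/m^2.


Substance weight = mass / area x 10000
SW = 42.96 / 177 x 10000
SW = 2427.1 g/m^2


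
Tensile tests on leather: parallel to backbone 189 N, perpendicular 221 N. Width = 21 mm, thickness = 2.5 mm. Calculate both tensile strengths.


Parallel = 3.60 N/mm^2
Perpendicular = 4.21 N/mm^2


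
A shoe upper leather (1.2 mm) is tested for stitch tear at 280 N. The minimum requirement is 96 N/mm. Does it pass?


STS = 233.3 N/mm
Passes: Yes


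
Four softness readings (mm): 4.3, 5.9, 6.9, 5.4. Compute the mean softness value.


5.63 mm

Sum = 4.3 + 5.9 + 6.9 + 5.4
Mean = 22.5 / 4 = 5.63 mm


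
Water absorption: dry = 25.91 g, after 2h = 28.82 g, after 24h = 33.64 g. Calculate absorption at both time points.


WA (2h) = (28.82 - 25.91) / 25.91 x 100 = 11.2%
WA (24h) = (33.64 - 25.91) / 25.91 x 100 = 29.8%


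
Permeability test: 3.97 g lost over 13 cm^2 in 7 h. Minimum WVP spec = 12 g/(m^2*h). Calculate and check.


WVP = 3.97 / (13 x 7) x 10000 = 436.26 g/(m^2*h)
Minimum: 12 g/(m^2*h)
Meets spec: Yes


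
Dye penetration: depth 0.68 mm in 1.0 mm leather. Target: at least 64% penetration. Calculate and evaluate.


Penetration = 68.0%
Meets target: Yes

Penetration = 0.68 / 1.0 x 100 = 68.0%
Target: 64%
Meets target: Yes


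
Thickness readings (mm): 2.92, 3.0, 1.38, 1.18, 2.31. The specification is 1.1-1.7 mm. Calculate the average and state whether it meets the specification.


Average = 2.16 mm
Within specification: No

Sum = 10.79
Average = 10.79 / 5 = 2.16 mm
Specification range: 1.1 to 1.7 mm
Within spec: No


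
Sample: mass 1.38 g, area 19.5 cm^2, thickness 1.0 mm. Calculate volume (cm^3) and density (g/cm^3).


Thickness in cm = 1.0 / 10 = 0.10 cm
Volume = 19.5 x 0.10 = 1.950 cm^3
Density = 1.38 / 1.950 = 0.708 g/cm^3


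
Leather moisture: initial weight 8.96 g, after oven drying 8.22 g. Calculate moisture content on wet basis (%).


Moisture = 8.96 - 8.22 = 0.74 g
MC = 0.74 / 8.96 x 100 = 8.3%


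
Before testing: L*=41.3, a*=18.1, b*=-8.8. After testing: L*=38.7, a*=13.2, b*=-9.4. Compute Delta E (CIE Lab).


Delta E = 5.58


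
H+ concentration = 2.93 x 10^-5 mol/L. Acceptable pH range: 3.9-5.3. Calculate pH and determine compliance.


pH = 4.53
Compliant: Yes

pH = -log10(2.93 x 10^-5) = 4.53
Range: 3.9 to 5.3
Compliant: Yes


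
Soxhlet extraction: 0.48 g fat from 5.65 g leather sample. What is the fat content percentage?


Fat content = 0.48 / 5.65 x 100
Fat = 8.5%


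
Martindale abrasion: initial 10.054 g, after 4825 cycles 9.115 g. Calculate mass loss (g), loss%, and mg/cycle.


Mass loss = 0.939 g
Loss = 9.34%
Rate = 0.195 mg/cycle

Loss = 10.054 - 9.115 = 0.939 g
Loss% = 0.939 / 10.054 x 100 = 9.34%
Rate = 0.939 / 4825 x 1000 = 0.195 mg/cycle


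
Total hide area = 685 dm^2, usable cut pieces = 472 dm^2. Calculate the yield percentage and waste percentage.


Yield = 68.9%
Waste = 31.1%


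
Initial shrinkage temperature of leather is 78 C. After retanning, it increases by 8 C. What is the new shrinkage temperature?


86 C

New Ts = 78 + 8 = 86 C


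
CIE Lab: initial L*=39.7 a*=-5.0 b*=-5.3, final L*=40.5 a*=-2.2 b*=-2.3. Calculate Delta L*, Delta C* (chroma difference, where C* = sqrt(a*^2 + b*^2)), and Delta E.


Delta L* = 40.5 - 39.7 = 0.8
C1* = sqrt((-5.0)^2 + (-5.3)^2) = 7.286
C2* = sqrt((-2.2)^2 + (-2.3)^2) = 3.183
Delta C* = 3.183 - 7.286 = -4.10
Delta E = sqrt((0.8)^2 + (2.8)^2 + (3.0)^2) = 4.18


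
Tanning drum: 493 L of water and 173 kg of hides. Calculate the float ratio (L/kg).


Float ratio = water / hide weight
Ratio = 493 / 173 = 2.8


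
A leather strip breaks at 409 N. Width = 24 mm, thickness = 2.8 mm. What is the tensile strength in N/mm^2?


6.09 N/mm^2

Cross-sectional area = 24 x 2.8 = 67.2 mm^2
Tensile strength = 409 / 67.2 = 6.09 N/mm^2


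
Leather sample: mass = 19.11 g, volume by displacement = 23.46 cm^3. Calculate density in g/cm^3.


0.815 g/cm^3

Density = mass / volume
Density = 19.11 / 23.46 = 0.815 g/cm^3


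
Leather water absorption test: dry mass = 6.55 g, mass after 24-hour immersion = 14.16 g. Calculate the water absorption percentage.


116.2%


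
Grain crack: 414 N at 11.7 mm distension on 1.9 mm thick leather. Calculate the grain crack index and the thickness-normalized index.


Crack index = 35.4 N/mm
Normalized index = 18.6 N/mm per mm

Crack index = 414 / 11.7 = 35.4 N/mm
Normalized = 35.4 / 1.9 = 18.6 N/mm per mm


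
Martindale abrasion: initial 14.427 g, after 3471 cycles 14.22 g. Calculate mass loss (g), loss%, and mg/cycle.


Loss = 14.427 - 14.22 = 0.207 g
Loss% = 0.207 / 14.427 x 100 = 1.43%
Rate = 0.207 / 3471 x 1000 = 0.060 mg/cycle


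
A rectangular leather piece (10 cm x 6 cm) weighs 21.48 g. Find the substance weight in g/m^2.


3580.0 g/m^2


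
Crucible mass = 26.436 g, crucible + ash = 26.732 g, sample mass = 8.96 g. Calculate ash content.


Ash mass = 0.296 g
Ash content = 3.30%


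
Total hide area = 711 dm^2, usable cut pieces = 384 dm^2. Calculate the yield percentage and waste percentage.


Yield = 384 / 711 x 100 = 54.0%
Waste = 711 - 384 = 327 dm^2
Waste% = 100 - 54.0 = 46.0%


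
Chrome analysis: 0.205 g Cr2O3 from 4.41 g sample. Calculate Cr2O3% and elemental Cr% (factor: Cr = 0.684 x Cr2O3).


Cr2O3 = 4.65%
Cr = 3.18%


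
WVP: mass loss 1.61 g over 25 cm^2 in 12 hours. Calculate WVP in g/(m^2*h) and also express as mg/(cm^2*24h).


WVP = 1.61 / (25 x 12) x 10000 = 53.67 g/(m^2*h)
Mass loss in mg = 1.61 x 1000 = 1610 mg
Per cm^2 per 24h in mg: 1610 x 24 / (25 x 12) = 38640 / 300 = 128.80 mg/(cm^2*24h)


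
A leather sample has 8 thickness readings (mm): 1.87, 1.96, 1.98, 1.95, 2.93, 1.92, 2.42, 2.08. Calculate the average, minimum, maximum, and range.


Sum = 17.11
Average = 17.11 / 8 = 2.14 mm
Minimum = 1.87 mm
Maximum = 2.93 mm
Range = 2.93 - 1.87 = 1.06 mm


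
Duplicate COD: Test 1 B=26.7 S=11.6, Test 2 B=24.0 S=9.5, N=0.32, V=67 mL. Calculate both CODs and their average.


COD1 = 577.0 mg/L
COD2 = 554.0 mg/L
Average = 565.5 mg/L

COD1 = (26.7 - 11.6) x 0.32 x 8000 / 67 = 577.0 mg/L
COD2 = (24.0 - 9.5) x 0.32 x 8000 / 67 = 554.0 mg/L
Average = (577.0 + 554.0) / 2 = 565.5 mg/L


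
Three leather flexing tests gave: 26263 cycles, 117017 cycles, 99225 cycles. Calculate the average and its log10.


Average = 80835 cycles
log10 = 4.91


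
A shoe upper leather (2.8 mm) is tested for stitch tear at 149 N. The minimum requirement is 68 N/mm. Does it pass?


STS = 53.2 N/mm
Passes: No

STS = 149 / 2.8 = 53.2 N/mm
Minimum required: 68 N/mm
Passes: No


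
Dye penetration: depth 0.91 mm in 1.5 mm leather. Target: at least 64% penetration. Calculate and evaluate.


Penetration = 60.7%
Meets target: No

Penetration = 0.91 / 1.5 x 100 = 60.7%
Target: 64%
Meets target: No


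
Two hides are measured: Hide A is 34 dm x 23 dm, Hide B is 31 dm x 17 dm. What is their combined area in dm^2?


Hide A area = 34 x 23 = 782 dm^2
Hide B area = 31 x 17 = 527 dm^2
Total = 782 + 527 = 1309 dm^2


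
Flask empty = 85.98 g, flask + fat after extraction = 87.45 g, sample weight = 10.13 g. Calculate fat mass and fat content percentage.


Fat mass = 87.45 - 85.98 = 1.47 g
Fat% = 1.47 / 10.13 x 100 = 14.5%


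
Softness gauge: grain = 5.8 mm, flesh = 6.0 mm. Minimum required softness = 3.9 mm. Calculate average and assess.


Average = (5.8 + 6.0) / 2 = 5.90 mm
Minimum = 3.9 mm
Meets requirement: Yes


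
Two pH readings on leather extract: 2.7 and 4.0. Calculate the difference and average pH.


Difference = 1.3
Average pH = 3.35


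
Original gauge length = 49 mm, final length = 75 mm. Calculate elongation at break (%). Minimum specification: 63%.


Elongation = 53.1%
Meets spec: No

Extension = 75 - 49 = 26 mm
Elongation = 26 / 49 x 100 = 53.1%
Minimum required: 63%
Meets specification: No


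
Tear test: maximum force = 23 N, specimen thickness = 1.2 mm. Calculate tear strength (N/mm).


Tear strength = force / thickness
Tear = 23 / 1.2 = 19.2 N/mm


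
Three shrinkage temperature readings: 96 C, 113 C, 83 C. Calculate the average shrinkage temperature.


Average = (96 + 113 + 83) / 3
Average = 292 / 3 = 97.3 C


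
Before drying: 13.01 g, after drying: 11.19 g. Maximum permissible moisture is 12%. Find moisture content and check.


MC = (13.01 - 11.19) / 13.01 x 100 = 14.0%
Maximum: 12%
Acceptable: No


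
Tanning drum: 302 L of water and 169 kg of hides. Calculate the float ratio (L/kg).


Float ratio = water / hide weight
Ratio = 302 / 169 = 1.8


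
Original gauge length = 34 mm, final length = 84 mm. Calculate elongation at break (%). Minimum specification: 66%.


Extension = 84 - 34 = 50 mm
Elongation = 50 / 34 x 100 = 147.1%
Minimum required: 66%
Meets specification: Yes


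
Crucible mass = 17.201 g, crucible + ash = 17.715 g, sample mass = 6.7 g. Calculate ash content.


Ash mass = 0.514 g
Ash content = 7.67%

Ash mass = 17.715 - 17.201 = 0.514 g
Ash% = 0.514 / 6.7 x 100 = 7.67%


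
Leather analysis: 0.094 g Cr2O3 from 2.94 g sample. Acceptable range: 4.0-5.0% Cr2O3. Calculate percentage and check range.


Cr2O3 = 3.20%
Within range: No

Cr2O3% = 0.094 / 2.94 x 100 = 3.20%
Acceptable range: 4.0 to 5.0%
Within range: No


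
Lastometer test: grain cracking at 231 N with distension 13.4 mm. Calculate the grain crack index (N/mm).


Grain crack index = force / distension
Index = 231 / 13.4 = 17.2 N/mm


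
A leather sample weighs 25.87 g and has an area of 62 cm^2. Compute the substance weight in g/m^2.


Substance weight = mass / area x 10000
SW = 25.87 / 62 x 10000
SW = 4172.6 g/m^2


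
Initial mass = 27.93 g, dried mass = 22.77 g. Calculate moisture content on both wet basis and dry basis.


Wet basis = 18.5%
Dry basis = 22.7%


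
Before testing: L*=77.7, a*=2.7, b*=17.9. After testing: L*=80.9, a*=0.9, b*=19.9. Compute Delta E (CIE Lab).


dL = 80.9 - 77.7 = 3.2
da = 0.9 - 2.7 = -1.8
db = 19.9 - 17.9 = 2.0
dE = sqrt((3.2)^2 + (-1.8)^2 + (2.0)^2) = 4.18


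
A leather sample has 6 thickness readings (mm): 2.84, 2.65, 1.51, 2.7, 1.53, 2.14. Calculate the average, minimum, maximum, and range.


Sum = 13.37
Average = 13.37 / 6 = 2.23 mm
Minimum = 1.51 mm
Maximum = 2.84 mm
Range = 2.84 - 1.51 = 1.33 mm


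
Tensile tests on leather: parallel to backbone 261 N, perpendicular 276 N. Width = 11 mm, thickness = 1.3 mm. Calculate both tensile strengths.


Parallel = 18.25 N/mm^2
Perpendicular = 19.30 N/mm^2


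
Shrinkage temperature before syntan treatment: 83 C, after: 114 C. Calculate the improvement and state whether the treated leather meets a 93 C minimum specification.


Improvement = 31 C
Meets 93 C spec: Yes


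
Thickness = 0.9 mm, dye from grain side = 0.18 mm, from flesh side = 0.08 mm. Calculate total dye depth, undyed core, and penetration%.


Total dyed = 0.18 + 0.08 = 0.26 mm
Undyed core = 0.9 - 0.26 = 0.64 mm
Penetration = 0.26 / 0.9 x 100 = 28.9%


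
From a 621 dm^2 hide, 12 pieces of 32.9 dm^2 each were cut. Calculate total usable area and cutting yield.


Usable area = 394.8 dm^2
Yield = 63.6%


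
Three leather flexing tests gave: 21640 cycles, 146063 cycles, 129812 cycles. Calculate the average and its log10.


Average = 99172 cycles
log10 = 5.00

Average = (21640 + 146063 + 129812) / 3 = 99172 cycles
log10(99172) = 5.00


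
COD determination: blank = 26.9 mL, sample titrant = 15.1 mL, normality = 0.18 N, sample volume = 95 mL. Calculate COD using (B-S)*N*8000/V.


178.9 mg/L

COD = (26.9 - 15.1) x 0.18 x 8000 / 95
COD = 11.8 x 0.18 x 8000 / 95
COD = 178.9 mg/L


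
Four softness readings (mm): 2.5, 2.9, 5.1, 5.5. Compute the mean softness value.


4.00 mm

Sum = 2.5 + 2.9 + 5.1 + 5.5
Mean = 16.0 / 4 = 4.00 mm


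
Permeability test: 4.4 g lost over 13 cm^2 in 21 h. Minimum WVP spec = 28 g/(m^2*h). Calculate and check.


WVP = 161.17 g/(m^2*h)
Meets specification: Yes

WVP = 4.4 / (13 x 21) x 10000 = 161.17 g/(m^2*h)
Minimum: 28 g/(m^2*h)
Meets spec: Yes


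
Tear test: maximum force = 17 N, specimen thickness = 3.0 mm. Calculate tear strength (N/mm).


5.7 N/mm

Tear strength = force / thickness
Tear = 17 / 3.0 = 5.7 N/mm


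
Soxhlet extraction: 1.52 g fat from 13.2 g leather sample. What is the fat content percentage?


11.5%

Fat content = 1.52 / 13.2 x 100
Fat = 11.5%


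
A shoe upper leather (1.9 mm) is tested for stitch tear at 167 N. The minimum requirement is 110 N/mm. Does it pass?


STS = 87.9 N/mm
Passes: No

STS = 167 / 1.9 = 87.9 N/mm
Minimum required: 110 N/mm
Passes: No


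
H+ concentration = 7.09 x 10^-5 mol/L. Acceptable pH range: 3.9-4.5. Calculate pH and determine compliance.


pH = 4.15
Compliant: Yes


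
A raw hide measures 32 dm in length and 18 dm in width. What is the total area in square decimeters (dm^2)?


576 dm^2

Area = length x width
Area = 32 x 18 = 576 dm^2


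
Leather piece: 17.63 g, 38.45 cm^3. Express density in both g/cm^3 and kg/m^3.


0.459 g/cm^3
459 kg/m^3

Density = 17.63 / 38.45 = 0.459 g/cm^3
Convert: 0.459 x 1000 = 459 kg/m^3


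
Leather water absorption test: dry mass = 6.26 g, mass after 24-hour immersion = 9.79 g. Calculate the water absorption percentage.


56.4%


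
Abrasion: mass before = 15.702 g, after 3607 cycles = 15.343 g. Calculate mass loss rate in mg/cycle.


Mass loss = 15.702 - 15.343 = 0.359 g
Rate = 0.359 / 3607 x 1000 = 0.100 mg/cycle


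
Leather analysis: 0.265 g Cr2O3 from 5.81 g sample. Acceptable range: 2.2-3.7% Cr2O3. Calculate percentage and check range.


Cr2O3 = 4.56%
Within range: No


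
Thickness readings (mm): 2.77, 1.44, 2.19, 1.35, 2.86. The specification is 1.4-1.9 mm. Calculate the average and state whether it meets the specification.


Sum = 10.61
Average = 10.61 / 5 = 2.12 mm
Specification range: 1.4 to 1.9 mm
Within spec: No


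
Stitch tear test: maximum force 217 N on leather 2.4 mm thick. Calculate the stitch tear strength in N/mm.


Stitch tear strength = force / thickness
STS = 217 / 2.4 = 90.4 N/mm


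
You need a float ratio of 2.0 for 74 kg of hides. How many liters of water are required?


148.0 L


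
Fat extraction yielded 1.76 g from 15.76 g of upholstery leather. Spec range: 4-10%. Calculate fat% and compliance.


Fat content = 11.2%
Compliant: No

Fat% = 1.76 / 15.76 x 100 = 11.2%
Spec range: 4-10%
Compliant: No


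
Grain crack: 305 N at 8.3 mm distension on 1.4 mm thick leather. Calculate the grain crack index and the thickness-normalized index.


Crack index = 36.7 N/mm
Normalized index = 26.2 N/mm per mm


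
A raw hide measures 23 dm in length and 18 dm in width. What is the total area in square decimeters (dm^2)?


414 dm^2

Area = length x width
Area = 23 x 18 = 414 dm^2


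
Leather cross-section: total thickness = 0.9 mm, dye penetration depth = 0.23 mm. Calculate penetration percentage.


25.6%


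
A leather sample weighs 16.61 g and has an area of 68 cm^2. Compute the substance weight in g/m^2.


2442.6 g/m^2


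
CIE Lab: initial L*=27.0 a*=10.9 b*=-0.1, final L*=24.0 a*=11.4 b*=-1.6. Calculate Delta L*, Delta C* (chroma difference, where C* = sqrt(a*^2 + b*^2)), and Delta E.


Delta L* = 24.0 - 27.0 = -3.0
C1* = sqrt((10.9)^2 + (-0.1)^2) = 10.900
C2* = sqrt((11.4)^2 + (-1.6)^2) = 11.512
Delta C* = 11.512 - 10.900 = 0.61
Delta E = sqrt((-3.0)^2 + (0.5)^2 + (-1.5)^2) = 3.39


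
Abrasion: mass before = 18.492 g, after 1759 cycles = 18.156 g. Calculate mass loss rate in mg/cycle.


0.191 mg/cycle

Mass loss = 18.492 - 18.156 = 0.336 g
Rate = 0.336 / 1759 x 1000 = 0.191 mg/cycle


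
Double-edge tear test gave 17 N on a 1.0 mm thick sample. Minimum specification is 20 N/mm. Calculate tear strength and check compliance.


Tear strength = 17.0 N/mm
Compliant: No

Tear strength = 17 / 1.0 = 17.0 N/mm
Required minimum = 20 N/mm
Compliant: No


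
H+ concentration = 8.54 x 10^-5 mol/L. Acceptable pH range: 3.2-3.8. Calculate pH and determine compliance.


pH = -log10(8.54 x 10^-5) = 4.07
Range: 3.2 to 3.8
Compliant: No


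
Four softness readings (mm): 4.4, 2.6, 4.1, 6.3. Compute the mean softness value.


4.35 mm

Sum = 4.4 + 2.6 + 4.1 + 6.3
Mean = 17.4 / 4 = 4.35 mm


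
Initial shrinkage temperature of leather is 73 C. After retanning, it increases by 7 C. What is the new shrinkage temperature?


New Ts = 73 + 7 = 80 C


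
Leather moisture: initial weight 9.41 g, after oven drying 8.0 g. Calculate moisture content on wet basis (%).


Moisture = 9.41 - 8.0 = 1.41 g
MC = 1.41 / 9.41 x 100 = 15.0%


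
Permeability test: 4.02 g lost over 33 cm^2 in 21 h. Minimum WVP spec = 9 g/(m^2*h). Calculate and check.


WVP = 58.01 g/(m^2*h)
Meets specification: Yes


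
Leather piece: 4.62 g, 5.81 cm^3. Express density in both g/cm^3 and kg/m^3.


0.795 g/cm^3
795 kg/m^3


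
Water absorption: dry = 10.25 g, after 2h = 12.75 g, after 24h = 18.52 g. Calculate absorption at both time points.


WA (2h) = (12.75 - 10.25) / 10.25 x 100 = 24.4%
WA (24h) = (18.52 - 10.25) / 10.25 x 100 = 80.7%


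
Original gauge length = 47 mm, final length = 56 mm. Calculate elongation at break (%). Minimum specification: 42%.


Extension = 56 - 47 = 9 mm
Elongation = 9 / 47 x 100 = 19.1%
Minimum required: 42%
Meets specification: No


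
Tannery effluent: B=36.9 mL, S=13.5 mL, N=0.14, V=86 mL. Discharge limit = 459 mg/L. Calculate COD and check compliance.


COD = 304.7 mg/L
Compliant: Yes


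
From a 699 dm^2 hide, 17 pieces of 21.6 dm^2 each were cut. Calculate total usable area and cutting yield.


Usable area = 367.2 dm^2
Yield = 52.5%

Total usable = 17 x 21.6 = 367.2 dm^2
Yield = 367.2 / 699 x 100 = 52.5%


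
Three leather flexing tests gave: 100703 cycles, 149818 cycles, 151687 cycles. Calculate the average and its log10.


Average = 134069 cycles
log10 = 5.13


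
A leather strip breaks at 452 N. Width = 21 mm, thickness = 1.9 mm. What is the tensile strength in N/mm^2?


Cross-sectional area = 21 x 1.9 = 39.9 mm^2
Tensile strength = 452 / 39.9 = 11.33 N/mm^2


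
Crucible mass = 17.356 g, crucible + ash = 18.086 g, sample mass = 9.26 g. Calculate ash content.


Ash mass = 0.730 g
Ash content = 7.88%


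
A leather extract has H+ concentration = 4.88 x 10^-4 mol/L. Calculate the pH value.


pH = 3.31

pH = -log10[H+]
pH = -log10(4.88 x 10^-4) = 3.31


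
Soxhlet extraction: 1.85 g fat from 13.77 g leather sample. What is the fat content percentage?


13.4%

Fat content = 1.85 / 13.77 x 100
Fat = 13.4%


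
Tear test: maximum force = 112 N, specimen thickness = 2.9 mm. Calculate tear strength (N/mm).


38.6 N/mm


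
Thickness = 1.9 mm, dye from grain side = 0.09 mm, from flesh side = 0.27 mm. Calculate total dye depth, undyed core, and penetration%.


Total dyed = 0.36 mm
Undyed core = 1.54 mm
Penetration = 18.9%


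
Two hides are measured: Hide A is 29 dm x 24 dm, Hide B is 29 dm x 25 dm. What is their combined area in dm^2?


1421 dm^2


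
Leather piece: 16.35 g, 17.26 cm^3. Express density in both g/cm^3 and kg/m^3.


Density = 16.35 / 17.26 = 0.947 g/cm^3
Convert: 0.947 x 1000 = 947 kg/m^3


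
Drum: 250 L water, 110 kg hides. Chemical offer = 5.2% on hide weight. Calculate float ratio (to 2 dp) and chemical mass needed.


Float ratio = 2.27
Chemical needed = 5.72 kg


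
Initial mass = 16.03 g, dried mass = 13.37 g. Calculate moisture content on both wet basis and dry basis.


Moisture lost = 16.03 - 13.37 = 2.66 g
Wet basis MC = 2.66 / 16.03 x 100 = 16.6%
Dry basis MC = 2.66 / 13.37 x 100 = 19.9%


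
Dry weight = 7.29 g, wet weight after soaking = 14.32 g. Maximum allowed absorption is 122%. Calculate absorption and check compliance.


Absorption = 96.4%
Compliant: Yes


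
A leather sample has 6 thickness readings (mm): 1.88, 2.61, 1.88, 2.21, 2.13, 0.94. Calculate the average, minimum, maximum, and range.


Sum = 11.65
Average = 11.65 / 6 = 1.94 mm
Minimum = 0.94 mm
Maximum = 2.61 mm
Range = 2.61 - 0.94 = 1.67 mm


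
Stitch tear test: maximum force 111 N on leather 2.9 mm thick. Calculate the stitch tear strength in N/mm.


Stitch tear strength = force / thickness
STS = 111 / 2.9 = 38.3 N/mm


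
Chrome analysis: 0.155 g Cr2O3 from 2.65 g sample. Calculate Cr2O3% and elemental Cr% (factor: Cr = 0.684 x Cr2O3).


Cr2O3% = 0.155 / 2.65 x 100 = 5.85%
Cr% = 5.85 x 0.684 = 4.00%


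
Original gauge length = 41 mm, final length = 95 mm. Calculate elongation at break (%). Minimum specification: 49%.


Elongation = 131.7%
Meets spec: Yes

Extension = 95 - 41 = 54 mm
Elongation = 54 / 41 x 100 = 131.7%
Minimum required: 49%
Meets specification: Yes


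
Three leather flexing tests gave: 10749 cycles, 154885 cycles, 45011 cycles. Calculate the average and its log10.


Average = (10749 + 154885 + 45011) / 3 = 70215 cycles
log10(70215) = 4.85


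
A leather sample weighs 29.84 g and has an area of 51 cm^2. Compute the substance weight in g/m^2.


5851.0 g/m^2


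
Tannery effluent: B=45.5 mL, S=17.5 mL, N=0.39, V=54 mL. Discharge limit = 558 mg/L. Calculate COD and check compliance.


COD = (45.5 - 17.5) x 0.39 x 8000 / 54 = 1617.8 mg/L
Limit: 558 mg/L
Compliant: No


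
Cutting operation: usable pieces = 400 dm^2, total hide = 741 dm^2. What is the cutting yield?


Yield = usable / total x 100
Yield = 400 / 741 x 100 = 54.0%


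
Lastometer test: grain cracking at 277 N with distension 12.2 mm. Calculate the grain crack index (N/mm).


22.7 N/mm

Grain crack index = force / distension
Index = 277 / 12.2 = 22.7 N/mm


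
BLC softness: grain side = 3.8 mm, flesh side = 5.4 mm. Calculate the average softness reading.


4.60 mm


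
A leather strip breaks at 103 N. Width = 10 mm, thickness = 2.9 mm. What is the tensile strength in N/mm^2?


3.55 N/mm^2

Cross-sectional area = 10 x 2.9 = 29.0 mm^2
Tensile strength = 103 / 29.0 = 3.55 N/mm^2


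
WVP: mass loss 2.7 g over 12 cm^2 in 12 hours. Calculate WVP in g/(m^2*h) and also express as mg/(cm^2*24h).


WVP = 187.50 g/(m^2*h)
Daily rate = 450.00 mg/(cm^2*24h)


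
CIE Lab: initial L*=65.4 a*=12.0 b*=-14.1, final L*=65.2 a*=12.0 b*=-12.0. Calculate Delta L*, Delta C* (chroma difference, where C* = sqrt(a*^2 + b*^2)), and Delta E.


Delta L* = -0.2
Delta C* = -1.54
Delta E = 2.11


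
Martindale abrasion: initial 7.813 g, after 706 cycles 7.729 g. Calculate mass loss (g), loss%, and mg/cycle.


Loss = 7.813 - 7.729 = 0.084 g
Loss% = 0.084 / 7.813 x 100 = 1.08%
Rate = 0.084 / 706 x 1000 = 0.119 mg/cycle


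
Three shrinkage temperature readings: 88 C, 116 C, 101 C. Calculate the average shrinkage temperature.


Average = (88 + 116 + 101) / 3
Average = 305 / 3 = 101.7 C


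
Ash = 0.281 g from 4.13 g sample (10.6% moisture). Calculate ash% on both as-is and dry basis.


As-is ash% = 0.281 / 4.13 x 100 = 6.80%
Dry mass = 4.13 x (100 - 10.6) / 100 = 3.69222 g
Dry-basis ash% = 0.281 / 3.69222 x 100 = 7.61%


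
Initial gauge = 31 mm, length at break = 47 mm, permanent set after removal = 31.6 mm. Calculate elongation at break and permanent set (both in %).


Elongation at break = (47 - 31) / 31 x 100 = 51.6%
Permanent set = (31.6 - 31) / 31 x 100 = 1.9%


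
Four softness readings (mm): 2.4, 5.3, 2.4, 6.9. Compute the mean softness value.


Sum = 2.4 + 5.3 + 2.4 + 6.9
Mean = 17.0 / 4 = 4.25 mm


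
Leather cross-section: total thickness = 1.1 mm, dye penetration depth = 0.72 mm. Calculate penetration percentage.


Penetration% = 0.72 / 1.1 x 100
Penetration = 65.5%


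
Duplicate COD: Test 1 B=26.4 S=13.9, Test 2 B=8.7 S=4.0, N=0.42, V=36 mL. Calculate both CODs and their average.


COD1 = 1166.7 mg/L
COD2 = 438.7 mg/L
Average = 802.7 mg/L

COD1 = (26.4 - 13.9) x 0.42 x 8000 / 36 = 1166.7 mg/L
COD2 = (8.7 - 4.0) x 0.42 x 8000 / 36 = 438.7 mg/L
Average = (1166.7 + 438.7) / 2 = 802.7 mg/L


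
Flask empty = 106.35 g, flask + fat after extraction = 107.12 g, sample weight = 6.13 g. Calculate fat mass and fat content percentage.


Fat mass = 107.12 - 106.35 = 0.77 g
Fat% = 0.77 / 6.13 x 100 = 12.6%


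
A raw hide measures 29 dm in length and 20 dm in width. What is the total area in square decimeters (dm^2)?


580 dm^2

Area = length x width
Area = 29 x 20 = 580 dm^2


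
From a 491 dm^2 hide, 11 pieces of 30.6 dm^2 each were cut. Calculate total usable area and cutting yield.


Usable area = 336.6 dm^2
Yield = 68.6%

Total usable = 11 x 30.6 = 336.6 dm^2
Yield = 336.6 / 491 x 100 = 68.6%


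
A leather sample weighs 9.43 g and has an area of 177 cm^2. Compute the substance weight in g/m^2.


Substance weight = mass / area x 10000
SW = 9.43 / 177 x 10000
SW = 532.8 g/m^2


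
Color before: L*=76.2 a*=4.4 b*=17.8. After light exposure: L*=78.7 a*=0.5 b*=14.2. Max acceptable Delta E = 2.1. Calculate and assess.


Delta E = 5.87
Passes: No

dL = 2.5, da = -3.9, db = -3.6
dE = sqrt((2.5)^2 + (-3.9)^2 + (-3.6)^2) = 5.87
Max = 2.1
Passes: No


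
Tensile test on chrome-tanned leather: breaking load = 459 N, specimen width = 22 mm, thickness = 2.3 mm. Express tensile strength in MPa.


9.07 MPa

Cross-section = 22 x 2.3 = 50.6 mm^2
TS = 459 / 50.6 = 9.07 MPa
(1 N/mm^2 = 1 MPa)


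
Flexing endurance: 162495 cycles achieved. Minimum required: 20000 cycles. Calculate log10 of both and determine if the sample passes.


log10(162495) = 5.21
log10(20000) = 4.30
Passes: Yes


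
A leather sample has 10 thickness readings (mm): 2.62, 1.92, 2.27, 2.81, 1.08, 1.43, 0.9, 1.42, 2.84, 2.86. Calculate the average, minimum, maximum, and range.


Average = 2.02 mm
Min = 0.9 mm
Max = 2.86 mm
Range = 1.96 mm

Sum = 20.15
Average = 20.15 / 10 = 2.02 mm
Minimum = 0.9 mm
Maximum = 2.86 mm
Range = 2.86 - 0.9 = 1.96 mm


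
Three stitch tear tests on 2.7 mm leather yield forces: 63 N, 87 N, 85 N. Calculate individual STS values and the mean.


STS1 = 63 / 2.7 = 23.3 N/mm
STS2 = 87 / 2.7 = 32.2 N/mm
STS3 = 85 / 2.7 = 31.5 N/mm
Mean = (23.3 + 32.2 + 31.5) / 3 = 29.0 N/mm
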